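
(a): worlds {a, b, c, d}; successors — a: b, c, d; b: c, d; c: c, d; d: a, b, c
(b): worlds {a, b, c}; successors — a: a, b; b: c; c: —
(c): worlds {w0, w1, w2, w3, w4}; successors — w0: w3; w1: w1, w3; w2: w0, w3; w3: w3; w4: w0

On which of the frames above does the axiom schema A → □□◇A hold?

This is the axiom for a generalized confluence (Geach) condition; its first-order frame correspondent is ∀x ∀z (xR²z → ∃w (x = w ∧ zRw)).
(a): fails — aR²a but no w with a=w and aRw.
(b): fails — aR²b but no w with a=w and bRw.
(c): fails — w0R²w3 but no w with w0=w and w3Rw.

none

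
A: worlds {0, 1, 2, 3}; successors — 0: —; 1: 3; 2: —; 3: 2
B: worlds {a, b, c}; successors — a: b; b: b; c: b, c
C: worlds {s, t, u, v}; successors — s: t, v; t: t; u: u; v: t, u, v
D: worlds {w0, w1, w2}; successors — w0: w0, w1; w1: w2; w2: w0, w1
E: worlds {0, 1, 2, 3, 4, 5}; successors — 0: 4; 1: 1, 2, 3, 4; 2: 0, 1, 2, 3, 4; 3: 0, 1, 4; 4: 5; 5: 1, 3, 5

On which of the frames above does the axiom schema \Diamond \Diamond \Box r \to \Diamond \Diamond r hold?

B, C, E

Frame correspondent (Sahlqvist): \forall x \forall y (x R^2 y \to \exists w (yRw \wedge x R^2 w)) — i.e. a generalized confluence (Geach) condition.
A: fails — 1R²2 but no w with 2Rw and 1R²w.
B: satisfies the condition.
C: satisfies the condition.
D: fails — w1R²w1 but no w with w1Rw and w1R²w.
E: satisfies the condition.
Valid on: B, C, E.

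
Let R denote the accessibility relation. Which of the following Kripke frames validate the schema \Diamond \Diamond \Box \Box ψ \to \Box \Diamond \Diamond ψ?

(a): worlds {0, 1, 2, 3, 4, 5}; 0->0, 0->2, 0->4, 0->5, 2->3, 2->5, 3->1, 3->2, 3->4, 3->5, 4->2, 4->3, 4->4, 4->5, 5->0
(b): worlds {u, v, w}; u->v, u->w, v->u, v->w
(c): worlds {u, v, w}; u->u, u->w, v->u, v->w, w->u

(c)

Frame correspondent (Sahlqvist): \forall x \forall y \forall z ((x R^2 y \wedge xRz) \to \exists w (y R^2 w \wedge z R^2 w)) — i.e. a generalized confluence (Geach) condition.
(a): fails — 2R²1, 2R3 but no w with 1R²w and 3R²w.
(b): fails — uR²u, uRw but no t with uR²t and wR²t.
(c): condition met.
Valid on: (c).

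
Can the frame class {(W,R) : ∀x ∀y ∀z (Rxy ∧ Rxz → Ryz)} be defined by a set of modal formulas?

Yes — defined by ◇q → □◇q

Yes: it is the Euclidean property, defined by the 5 schema ◇q → □◇q.
Suppose ◇q→□◇q is valid. Take Rxy, Rxz and set V(q)={y}. Then ◇q at x, so □◇q at x, so ◇q at z, so some w with Rzw has q; w=y, i.e. Rzy. By symmetry of the argument, Ryz.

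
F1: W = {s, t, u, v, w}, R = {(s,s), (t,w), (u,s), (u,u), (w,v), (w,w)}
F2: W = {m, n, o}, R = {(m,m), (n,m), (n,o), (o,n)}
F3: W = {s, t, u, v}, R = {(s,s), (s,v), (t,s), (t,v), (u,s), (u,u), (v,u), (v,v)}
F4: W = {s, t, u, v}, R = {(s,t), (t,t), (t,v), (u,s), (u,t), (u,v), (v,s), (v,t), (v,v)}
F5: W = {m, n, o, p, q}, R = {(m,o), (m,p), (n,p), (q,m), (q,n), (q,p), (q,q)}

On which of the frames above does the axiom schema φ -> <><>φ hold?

This is the axiom for a generalized confluence (Geach) condition; its first-order frame correspondent is forall x exists w (x = w & x R^2 w).
F1: fails — at t but no w* with t=w* and tR²w*.
F2: holds.
F3: fails — at t but no w with t=w and tR²w.
F4: fails — at s but no w with s=w and sR²w.
F5: fails — at m but no w with m=w and mR²w.
Valid on: F2.

F2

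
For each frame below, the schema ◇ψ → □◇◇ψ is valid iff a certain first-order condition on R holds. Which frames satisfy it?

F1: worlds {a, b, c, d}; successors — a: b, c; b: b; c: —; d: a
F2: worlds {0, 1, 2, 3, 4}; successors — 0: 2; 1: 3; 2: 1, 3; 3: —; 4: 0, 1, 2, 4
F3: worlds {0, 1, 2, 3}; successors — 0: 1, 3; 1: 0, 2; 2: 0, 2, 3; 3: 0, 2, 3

F3

The schema corresponds to a generalized confluence (Geach) condition: ∀x ∀y ∀z ((xRy ∧ xRz) → ∃w (y = w ∧ zR²w)).
F1: fails — aRb, aRc but no w with b=w and cR²w.
F2: fails — 0R2, 0R2 but no w with 2=w and 2R²w.
F3: condition met.
Valid on: F3.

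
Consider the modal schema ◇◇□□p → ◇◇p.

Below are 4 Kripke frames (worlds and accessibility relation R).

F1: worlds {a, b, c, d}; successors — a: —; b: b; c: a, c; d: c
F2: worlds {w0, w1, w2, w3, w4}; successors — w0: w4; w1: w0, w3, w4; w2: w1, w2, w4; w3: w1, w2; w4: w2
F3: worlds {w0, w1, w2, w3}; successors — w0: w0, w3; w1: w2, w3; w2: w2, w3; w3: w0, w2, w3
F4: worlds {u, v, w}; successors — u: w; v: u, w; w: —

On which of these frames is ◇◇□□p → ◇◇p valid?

This is the axiom for a generalized confluence (Geach) condition; its first-order frame correspondent is ∀x ∀y (xR²y → ∃w (yR²w ∧ xR²w)).
F1: fails — cR²a but no w with aR²w and cR²w.
F2: ✓.
F3: ✓.
F4: fails — vR²w but no t with wR²t and vR²t.

F2, F3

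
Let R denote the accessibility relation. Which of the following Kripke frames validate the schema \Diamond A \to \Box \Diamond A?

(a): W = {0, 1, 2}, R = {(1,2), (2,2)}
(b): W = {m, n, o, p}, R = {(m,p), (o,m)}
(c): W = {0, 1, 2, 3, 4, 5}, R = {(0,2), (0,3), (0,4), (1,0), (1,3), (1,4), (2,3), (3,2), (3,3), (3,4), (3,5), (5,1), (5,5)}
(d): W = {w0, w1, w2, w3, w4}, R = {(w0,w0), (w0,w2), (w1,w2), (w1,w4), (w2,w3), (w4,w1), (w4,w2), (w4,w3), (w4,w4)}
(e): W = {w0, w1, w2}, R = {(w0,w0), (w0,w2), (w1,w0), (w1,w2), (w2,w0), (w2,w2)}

The schema corresponds to the Euclidean property: \forall x \forall y \forall z (Rxy \wedge Rxz \to Ryz).
(a): condition met.
(b): fails — Rmp and Rmp but not Rpp.
(c): fails — R02 and R02 but not R22.
(d): fails — Rw0w2 and Rw0w2 but not Rw2w2.
(e): condition met.

(a), (e)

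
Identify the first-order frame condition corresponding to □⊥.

emptiness of R

□⊥ is valid iff no world has any successor (otherwise □⊥ fails at any world with one).
Conversely, on a frame with emptiness of R the schema holds at every world under every valuation.
So the correspondent is emptiness of R.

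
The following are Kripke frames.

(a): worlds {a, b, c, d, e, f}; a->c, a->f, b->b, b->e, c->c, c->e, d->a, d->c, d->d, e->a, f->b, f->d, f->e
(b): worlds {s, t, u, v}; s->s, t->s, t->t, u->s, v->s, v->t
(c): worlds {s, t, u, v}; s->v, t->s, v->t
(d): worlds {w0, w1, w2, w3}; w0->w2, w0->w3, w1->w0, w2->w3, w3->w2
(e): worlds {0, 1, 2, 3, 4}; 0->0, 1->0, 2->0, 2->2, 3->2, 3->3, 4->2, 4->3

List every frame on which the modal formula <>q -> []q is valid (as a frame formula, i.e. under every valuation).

(c)

This is the axiom for partial functionality; its first-order frame correspondent is forall x forall y forall z (Rxy & Rxz -> y = z).
(a): fails — a sees both c and f.
(b): fails — t sees both s and t.
(c): holds.
(d): fails — w0 sees both w2 and w3.
(e): fails — 2 sees both 0 and 2.
Valid on: (c).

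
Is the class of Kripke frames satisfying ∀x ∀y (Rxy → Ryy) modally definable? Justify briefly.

This is a Sahlqvist condition; the T□ axiom □(□r → r) defines it.
Suppose □(□r→r) is valid. Take Rxy and set V(r)={w : Ryw}. Then at y, □r holds; since □(□r→r) at x, □r→r at y, so r at y, i.e. Ryy.

Yes, by □(□r → r)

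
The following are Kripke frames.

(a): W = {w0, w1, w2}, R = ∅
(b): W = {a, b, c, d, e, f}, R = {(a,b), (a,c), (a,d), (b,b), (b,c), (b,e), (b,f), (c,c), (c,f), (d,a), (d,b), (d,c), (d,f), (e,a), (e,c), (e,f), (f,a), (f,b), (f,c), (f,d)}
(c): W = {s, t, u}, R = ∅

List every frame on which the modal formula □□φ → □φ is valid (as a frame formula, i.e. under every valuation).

Frame correspondent (Sahlqvist): ∀x ∀y (Rxy → ∃z (Rxz ∧ Rzy)) — i.e. density.
(a): ✓.
(b): fails — Rad but no z with Raz and Rzd.
(c): ✓.

(a), (c)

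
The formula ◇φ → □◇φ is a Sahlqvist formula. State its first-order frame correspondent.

the Euclidean property: ∀x ∀y ∀z (Rxy ∧ Rxz → Ryz)

Suppose ◇φ→□◇φ is valid. Take Rxy, Rxz and set V(φ)={y}. Then ◇φ at x, so □◇φ at x, so ◇φ at z, so some w with Rzw has φ; w=y, i.e. Rzy. By symmetry of the argument, Ryz.
The converse is a direct semantic check.
Frame condition: ∀x ∀y ∀z (Rxy ∧ Rxz → Ryz).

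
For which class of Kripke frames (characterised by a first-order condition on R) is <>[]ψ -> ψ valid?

This is frame-equivalent to ψ → □◇ψ (substitute ¬ψ for ψ and contrapose).
Suppose ψ→□◇ψ is valid. Take Rxy and set V(ψ)={x}. Then ψ at x, so □◇ψ at x, so ◇ψ at y, so some z with Ryz has ψ; z=x, i.e. Ryx.
Conversely, on a frame with symmetry the schema holds at every world under every valuation.
So the correspondent is symmetry.

symmetry: forall x forall y (Rxy -> Ryx)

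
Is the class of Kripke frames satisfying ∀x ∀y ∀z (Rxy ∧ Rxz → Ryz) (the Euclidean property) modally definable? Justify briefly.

This is a Sahlqvist condition; the 5 axiom ◇r → □◇r defines it.
Suppose ◇r→□◇r is valid. Take Rxy, Rxz and set V(r)={y}. Then ◇r at x, so □◇r at x, so ◇r at z, so some w with Rzw has r; w=y, i.e. Rzy. By symmetry of the argument, Ryz.

Yes — defined by ◇r → □◇r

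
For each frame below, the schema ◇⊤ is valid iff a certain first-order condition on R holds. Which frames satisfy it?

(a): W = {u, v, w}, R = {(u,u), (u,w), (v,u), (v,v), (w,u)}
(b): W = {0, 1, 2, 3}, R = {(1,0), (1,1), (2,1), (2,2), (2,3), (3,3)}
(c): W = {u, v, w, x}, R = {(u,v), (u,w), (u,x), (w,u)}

(a)

The schema corresponds to seriality: ∀x ∃y Rxy.
(a): condition met.
(b): fails — world 0 has no successor.
(c): fails — world v has no successor.
Valid on: (a).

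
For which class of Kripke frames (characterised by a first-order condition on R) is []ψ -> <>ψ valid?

Seriality

This is the D axiom.
It corresponds to seriality: forall x exists y Rxy.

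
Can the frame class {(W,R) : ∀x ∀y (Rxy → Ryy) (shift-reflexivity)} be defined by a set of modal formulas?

Yes, by □(□p → p)

The condition is shift-reflexivity. A defining modal formula is □(□p → p).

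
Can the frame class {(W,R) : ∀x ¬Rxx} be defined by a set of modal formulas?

No — not modally definable

Any modally definable frame class is closed under surjective bounded morphisms.
The 5-cycle (worlds w0,w1,w2,w3,w4 with w0→w1→w2→w3→w4→w0) is irreflexive, and the map sending every world to a single reflexive point • is a surjective bounded morphism (forth: every edge maps to (•,•); back: every world has a successor). So any modal formula valid on the 5-cycle is also valid on the reflexive point, which is not irreflexive.
So the class is not modally definable.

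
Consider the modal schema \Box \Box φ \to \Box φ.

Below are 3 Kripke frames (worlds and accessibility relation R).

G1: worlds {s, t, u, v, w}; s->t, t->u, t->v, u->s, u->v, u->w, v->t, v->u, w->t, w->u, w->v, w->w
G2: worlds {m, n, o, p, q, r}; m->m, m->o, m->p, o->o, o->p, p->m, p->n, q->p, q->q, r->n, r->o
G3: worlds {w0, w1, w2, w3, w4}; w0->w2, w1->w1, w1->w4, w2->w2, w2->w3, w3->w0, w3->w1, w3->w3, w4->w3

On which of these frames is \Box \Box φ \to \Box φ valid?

Frame correspondent (Sahlqvist): \forall x \forall y (Rxy \to \exists z (Rxz \wedge Rzy)) — i.e. density.
G1: fails — Rus but no z with Ruz and Rzs.
G2: fails — Rpn but no z with Rpz and Rzn.
G3: satisfies the condition.

G3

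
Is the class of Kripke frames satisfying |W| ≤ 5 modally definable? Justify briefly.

Any modally definable frame class is closed under disjoint unions.
Any modal formula valid on each of 6 disjoint one-world frames is valid on their disjoint union (validity is preserved under disjoint unions). Each one-world frame has |W|=1≤5, but the union has |W|=6.
Hence having at most 5 worlds is not modally definable.

Not modally definable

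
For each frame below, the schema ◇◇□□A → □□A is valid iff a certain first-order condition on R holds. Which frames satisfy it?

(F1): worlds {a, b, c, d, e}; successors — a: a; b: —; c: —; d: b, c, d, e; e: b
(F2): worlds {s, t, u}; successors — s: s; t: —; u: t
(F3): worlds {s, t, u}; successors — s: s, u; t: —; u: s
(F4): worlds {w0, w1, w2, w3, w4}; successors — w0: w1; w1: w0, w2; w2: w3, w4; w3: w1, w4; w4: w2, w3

(F2), (F3)

The schema corresponds to a generalized confluence (Geach) condition: ∀x ∀y ∀z ((xR²y ∧ xR²z) → ∃w (yR²w ∧ z = w)).
(F1): fails — dR²b, dR²b but no w with bR²w and b=w.
(F2): condition met.
(F3): condition met.
(F4): fails — w0R²w2, w0R²w0 but no w with w2R²w and w0=w.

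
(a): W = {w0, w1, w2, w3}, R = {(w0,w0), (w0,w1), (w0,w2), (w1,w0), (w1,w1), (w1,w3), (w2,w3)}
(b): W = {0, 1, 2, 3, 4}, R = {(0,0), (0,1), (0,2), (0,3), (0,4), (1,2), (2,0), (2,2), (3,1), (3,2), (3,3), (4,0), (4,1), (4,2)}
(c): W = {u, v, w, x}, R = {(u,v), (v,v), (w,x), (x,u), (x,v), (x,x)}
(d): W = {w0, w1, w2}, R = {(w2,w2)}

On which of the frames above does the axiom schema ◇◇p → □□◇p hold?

(d)

This is the axiom for a generalized confluence (Geach) condition; its first-order frame correspondent is ∀x ∀y ∀z ((xR²y ∧ xR²z) → ∃w (y = w ∧ zRw)).
(a): fails — w0R²w0, w0R²w2 but no w with w0=w and w2Rw.
(b): fails — 0R²0, 0R²1 but no w with 0=w and 1Rw.
(c): fails — wR²u, wR²u but no t with u=t and uRt.
(d): ✓.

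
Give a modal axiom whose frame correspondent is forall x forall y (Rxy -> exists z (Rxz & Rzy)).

The condition is density. The C4 schema □□ψ → □ψ defines it.
Suppose □□ψ→□ψ is valid. Take Rxy and set V(ψ)={w : xR²w}. Then □□ψ at x, so □ψ at x, so ψ at y, i.e. ∃z(Rxz∧Rzy).

□□ψ → □ψ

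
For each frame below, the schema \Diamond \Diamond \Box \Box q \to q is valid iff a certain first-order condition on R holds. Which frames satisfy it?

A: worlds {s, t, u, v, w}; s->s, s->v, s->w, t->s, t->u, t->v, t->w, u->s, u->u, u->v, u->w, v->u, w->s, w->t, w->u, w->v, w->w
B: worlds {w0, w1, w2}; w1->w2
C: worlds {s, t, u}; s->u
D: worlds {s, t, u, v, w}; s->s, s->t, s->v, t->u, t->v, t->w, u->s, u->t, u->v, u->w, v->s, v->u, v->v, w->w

B, C

Frame correspondent (Sahlqvist): \forall x \forall y (x R^2 y \to \exists w (y R^2 w \wedge x = w)) — i.e. a generalized confluence (Geach) condition.
A: fails — tR²v but no w* with vR²w* and t=w*.
B: holds.
C: holds.
D: fails — sR²w but no w* with wR²w* and s=w*.
Valid on: B, C.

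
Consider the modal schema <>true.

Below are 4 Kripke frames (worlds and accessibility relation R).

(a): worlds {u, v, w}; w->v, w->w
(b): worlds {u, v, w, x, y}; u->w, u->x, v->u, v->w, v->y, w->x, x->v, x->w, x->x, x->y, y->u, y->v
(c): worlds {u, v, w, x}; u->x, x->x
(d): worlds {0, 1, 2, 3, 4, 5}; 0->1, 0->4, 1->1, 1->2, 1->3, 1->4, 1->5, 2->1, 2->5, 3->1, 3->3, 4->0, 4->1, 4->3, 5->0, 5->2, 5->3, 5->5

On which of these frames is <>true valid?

(b), (d)

Frame correspondent (Sahlqvist): forall x exists y Rxy — i.e. seriality.
(a): fails — world u has no successor.
(b): holds.
(c): fails — world v has no successor.
(d): holds.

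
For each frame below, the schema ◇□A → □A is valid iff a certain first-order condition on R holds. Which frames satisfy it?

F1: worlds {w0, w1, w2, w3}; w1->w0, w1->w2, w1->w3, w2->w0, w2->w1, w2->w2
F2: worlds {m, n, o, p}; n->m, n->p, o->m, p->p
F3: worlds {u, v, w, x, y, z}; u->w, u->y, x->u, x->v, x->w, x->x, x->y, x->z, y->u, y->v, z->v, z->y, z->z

none

Frame correspondent (Sahlqvist): ∀x ∀y ∀z (Rxy ∧ Rxz → Ryz) — i.e. the Euclidean property.
F1: fails — Rw1w2 and Rw1w3 but not Rw2w3.
F2: fails — Rnm and Rnm but not Rmm.
F3: fails — Ruw and Ruw but not Rww.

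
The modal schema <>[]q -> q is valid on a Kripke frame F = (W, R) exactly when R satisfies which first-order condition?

This is frame-equivalent to q → □◇q (substitute ¬q for q and contrapose).
Suppose q→□◇q is valid. Take Rxy and set V(q)={x}. Then q at x, so □◇q at x, so ◇q at y, so some z with Ryz has q; z=x, i.e. Ryx.
Conversely, any frame satisfying forall x forall y (Rxy -> Ryx) validates the schema.
Frame condition: forall x forall y (Rxy -> Ryx).

symmetry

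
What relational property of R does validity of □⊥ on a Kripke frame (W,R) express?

emptiness of R: ∀x ∀y ¬Rxy

□⊥ is valid iff no world has any successor (otherwise □⊥ fails at any world with one).
Conversely, on a frame with emptiness of R the schema holds at every world under every valuation.
So the correspondent is emptiness of R.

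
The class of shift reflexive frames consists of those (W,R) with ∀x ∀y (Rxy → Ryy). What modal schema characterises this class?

□(□q → q)

This is shift-reflexivity; the standard corresponding axiom is T□: □(□q → q).
Suppose □(□q→q) is valid. Take Rxy and set V(q)={w : Ryw}. Then at y, □q holds; since □(□q→q) at x, □q→q at y, so q at y, i.e. Ryy.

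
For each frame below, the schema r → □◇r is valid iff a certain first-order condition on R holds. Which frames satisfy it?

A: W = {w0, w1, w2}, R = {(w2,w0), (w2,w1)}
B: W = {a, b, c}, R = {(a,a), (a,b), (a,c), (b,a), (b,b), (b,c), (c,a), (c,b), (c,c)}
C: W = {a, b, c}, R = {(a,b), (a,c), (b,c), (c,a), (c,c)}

B

This is the axiom for symmetry; its first-order frame correspondent is ∀x ∀y (Rxy → Ryx).
A: fails — Rw2w0 but not Rw0w2.
B: condition met.
C: fails — Rbc but not Rcb.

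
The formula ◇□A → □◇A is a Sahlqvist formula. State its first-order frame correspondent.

convergence

This schema is the .2 axiom.
Its frame correspondent is convergence — ∀x ∀y ∀z (Rxy ∧ Rxz → ∃w (Ryw ∧ Rzw)).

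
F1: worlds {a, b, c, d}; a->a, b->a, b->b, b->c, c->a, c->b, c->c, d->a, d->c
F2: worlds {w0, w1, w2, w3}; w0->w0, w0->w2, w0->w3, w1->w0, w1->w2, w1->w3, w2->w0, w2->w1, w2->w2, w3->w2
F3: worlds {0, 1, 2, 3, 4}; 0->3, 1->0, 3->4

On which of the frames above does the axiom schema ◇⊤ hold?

The schema corresponds to seriality: ∀x ∃y Rxy.
F1: condition met.
F2: condition met.
F3: fails — world 2 has no successor.

F1, F2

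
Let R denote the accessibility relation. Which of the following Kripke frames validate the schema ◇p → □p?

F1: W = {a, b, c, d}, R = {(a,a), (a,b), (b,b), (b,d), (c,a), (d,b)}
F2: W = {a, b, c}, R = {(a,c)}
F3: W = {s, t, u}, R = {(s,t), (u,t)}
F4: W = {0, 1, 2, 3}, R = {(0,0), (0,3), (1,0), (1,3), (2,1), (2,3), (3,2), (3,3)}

F2, F3

Frame correspondent (Sahlqvist): ∀x ∀y ∀z (Rxy ∧ Rxz → y = z) — i.e. partial functionality.
F1: fails — a sees both a and b.
F2: ✓.
F3: ✓.
F4: fails — 0 sees both 0 and 3.
Valid on: F2, F3.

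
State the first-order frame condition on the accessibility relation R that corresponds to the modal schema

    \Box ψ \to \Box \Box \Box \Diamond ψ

This is a Sahlqvist (Geach-type) schema ◇^0□^1ψ → □^3◇^1ψ.
Minimal-valuation argument: fix x; take any y with xR^0y and any z with xR^3z. Set V(ψ) to the set of worlds R-reachable from y in exactly 1 step. Then □^1ψ holds at y, so the antecedent holds at x; validity forces ◇^1ψ at z, giving a w with zR^1w and yR^1w.
First-order correspondent: \forall x \forall z (x R^3 z \to \exists w (xRw \wedge zRw)).

\forall x \forall z (x R^3 z \to \exists w (xRw \wedge zRw))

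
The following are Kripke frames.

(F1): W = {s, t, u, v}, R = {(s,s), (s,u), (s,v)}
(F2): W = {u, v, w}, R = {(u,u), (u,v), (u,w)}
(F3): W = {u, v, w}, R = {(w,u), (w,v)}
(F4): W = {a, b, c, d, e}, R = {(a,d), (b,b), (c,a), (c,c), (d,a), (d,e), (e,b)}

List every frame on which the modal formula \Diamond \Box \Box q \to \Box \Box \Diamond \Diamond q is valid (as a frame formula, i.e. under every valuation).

The schema corresponds to a generalized confluence (Geach) condition: \forall x \forall y \forall z ((xRy \wedge x R^2 z) \to \exists w (y R^2 w \wedge z R^2 w)).
(F1): fails — sRs, sR²u but no w with sR²w and uR²w.
(F2): fails — uRu, uR²v but no t with uR²t and vR²t.
(F3): condition met.
(F4): fails — aRd, aR²a but no w with dR²w and aR²w.
Valid on: (F3).

(F3)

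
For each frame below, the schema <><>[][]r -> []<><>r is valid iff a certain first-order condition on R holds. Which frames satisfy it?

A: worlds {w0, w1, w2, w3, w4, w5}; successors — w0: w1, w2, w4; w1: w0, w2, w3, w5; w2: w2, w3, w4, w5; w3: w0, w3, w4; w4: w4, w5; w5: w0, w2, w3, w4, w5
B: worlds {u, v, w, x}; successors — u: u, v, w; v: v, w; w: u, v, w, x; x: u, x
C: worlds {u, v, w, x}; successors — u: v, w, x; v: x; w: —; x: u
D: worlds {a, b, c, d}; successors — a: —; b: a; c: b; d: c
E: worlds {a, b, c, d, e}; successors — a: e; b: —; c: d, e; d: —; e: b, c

A, B

The schema corresponds to a generalized confluence (Geach) condition: forall x forall y forall z ((x R^2 y & xRz) -> exists w (y R^2 w & z R^2 w)).
A: condition met.
B: condition met.
C: fails — uR²u, uRw but no t with uR²t and wR²t.
D: fails — cR²a, cRb but no w with aR²w and bR²w.
E: fails — aR²b, aRe but no w with bR²w and eR²w.
Valid on: A, B.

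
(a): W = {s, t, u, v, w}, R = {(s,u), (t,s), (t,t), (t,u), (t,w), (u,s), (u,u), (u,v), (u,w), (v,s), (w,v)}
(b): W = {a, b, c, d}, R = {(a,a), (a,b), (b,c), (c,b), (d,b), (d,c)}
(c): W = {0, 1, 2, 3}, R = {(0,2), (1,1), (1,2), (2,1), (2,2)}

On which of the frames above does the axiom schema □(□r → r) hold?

This is the axiom for shift-reflexivity; its first-order frame correspondent is ∀x ∀y (Rxy → Ryy).
(a): fails — Ruv but not Rvv.
(b): fails — Rbc but not Rcc.
(c): ✓.

(c)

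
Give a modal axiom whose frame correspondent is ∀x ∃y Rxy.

A defining formula is □ψ → ◇ψ (the D axiom).

□ψ → ◇ψ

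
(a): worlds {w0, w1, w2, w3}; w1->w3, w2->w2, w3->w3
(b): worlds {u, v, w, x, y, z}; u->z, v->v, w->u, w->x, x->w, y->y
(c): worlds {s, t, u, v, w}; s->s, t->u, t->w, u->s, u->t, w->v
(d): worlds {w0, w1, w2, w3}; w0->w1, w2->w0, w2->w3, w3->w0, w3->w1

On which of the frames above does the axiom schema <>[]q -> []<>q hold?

Frame correspondent (Sahlqvist): forall x forall y forall z (Rxy & Rxz -> exists w (Ryw & Rzw)) — i.e. convergence.
(a): satisfies the condition.
(b): fails — Ruz and Ruz but z and z have no common successor.
(c): fails — Rtw and Rtu but w and u have no common successor.
(d): fails — Rw0w1 and Rw0w1 but w1 and w1 have no common successor.
Valid on: (a).

(a)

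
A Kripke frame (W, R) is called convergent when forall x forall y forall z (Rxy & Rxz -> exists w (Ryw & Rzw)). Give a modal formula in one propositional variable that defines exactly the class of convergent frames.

This is convergence; the standard corresponding axiom is .2: ◇□ψ → □◇ψ.
Suppose ◇□ψ→□◇ψ is valid. Take Rxy, Rxz and set V(ψ)={w : Ryw}. Then □ψ at y so ◇□ψ at x, so □◇ψ at x, so ◇ψ at z, giving w with Rzw and Ryw.

◇□ψ → □◇ψ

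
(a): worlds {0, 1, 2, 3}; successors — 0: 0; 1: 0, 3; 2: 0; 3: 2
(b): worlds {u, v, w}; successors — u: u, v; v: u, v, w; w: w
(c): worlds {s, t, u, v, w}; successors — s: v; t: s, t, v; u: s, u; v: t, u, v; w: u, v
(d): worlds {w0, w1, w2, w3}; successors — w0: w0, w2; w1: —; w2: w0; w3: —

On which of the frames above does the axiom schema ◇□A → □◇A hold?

(d)

The schema corresponds to convergence: ∀x ∀y ∀z (Rxy ∧ Rxz → ∃w (Ryw ∧ Rzw)).
(a): fails — R10 and R13 but 0 and 3 have no common successor.
(b): fails — Rvw and Rvu but w and u have no common successor.
(c): fails — Ruu and Rus but u and s have no common successor.
(d): ✓.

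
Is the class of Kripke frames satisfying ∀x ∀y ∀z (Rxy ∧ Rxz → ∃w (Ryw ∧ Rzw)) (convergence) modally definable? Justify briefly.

Yes — defined by ◇□r → □◇r

The condition is convergence. A defining modal formula is ◇□r → □◇r.
Suppose ◇□r→□◇r is valid. Take Rxy, Rxz and set V(r)={w : Ryw}. Then □r at y so ◇□r at x, so □◇r at x, so ◇r at z, giving w with Rzw and Ryw.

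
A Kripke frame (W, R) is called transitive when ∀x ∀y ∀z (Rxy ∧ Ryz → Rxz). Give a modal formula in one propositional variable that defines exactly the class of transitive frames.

The condition is transitivity. The 4 schema □r → □□r defines it.
Suppose □r→□□r is valid. Take Rxy, Ryz and set V(r)={w : Rxw}. Then □r at x, so □□r at x, so □r at y, so r at z, i.e. Rxz.

□r → □□r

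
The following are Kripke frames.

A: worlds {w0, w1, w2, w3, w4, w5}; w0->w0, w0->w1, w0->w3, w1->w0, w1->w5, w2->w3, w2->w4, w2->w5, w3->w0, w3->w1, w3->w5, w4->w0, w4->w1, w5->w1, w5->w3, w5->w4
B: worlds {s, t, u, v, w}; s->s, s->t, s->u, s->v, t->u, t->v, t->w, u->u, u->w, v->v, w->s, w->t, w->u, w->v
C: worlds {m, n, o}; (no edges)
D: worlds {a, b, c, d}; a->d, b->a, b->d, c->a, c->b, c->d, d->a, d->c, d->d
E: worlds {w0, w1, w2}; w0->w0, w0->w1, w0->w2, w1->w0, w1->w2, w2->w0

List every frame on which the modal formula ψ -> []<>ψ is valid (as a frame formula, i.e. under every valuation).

C

Frame correspondent (Sahlqvist): forall x forall y (Rxy -> Ryx) — i.e. symmetry.
A: fails — Rw2w4 but not Rw4w2.
B: fails — Rtv but not Rvt.
C: satisfies the condition.
D: fails — Rba but not Rab.
E: fails — Rw1w2 but not Rw2w1.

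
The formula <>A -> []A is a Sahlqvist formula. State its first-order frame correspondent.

This is the CD axiom.
It corresponds to partial functionality: forall x forall y forall z (Rxy & Rxz -> y = z).

partial functionality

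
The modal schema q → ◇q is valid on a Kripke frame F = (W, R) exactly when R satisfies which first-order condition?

Replacing q by ¬q and contraposing gives the equivalent schema □q → q.
Suppose □q→q is valid. At any x set V(q)={w : Rxw}. Then □q holds at x, so q holds at x, i.e. Rxx.

Reflexivity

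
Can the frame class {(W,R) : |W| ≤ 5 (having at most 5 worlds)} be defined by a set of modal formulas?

Not modally definable

Any modally definable frame class is closed under disjoint unions.
Any modal formula valid on each of 6 disjoint one-world frames is valid on their disjoint union (validity is preserved under disjoint unions). Each one-world frame has |W|=1≤5, but the union has |W|=6.
Hence having at most 5 worlds is not modally definable.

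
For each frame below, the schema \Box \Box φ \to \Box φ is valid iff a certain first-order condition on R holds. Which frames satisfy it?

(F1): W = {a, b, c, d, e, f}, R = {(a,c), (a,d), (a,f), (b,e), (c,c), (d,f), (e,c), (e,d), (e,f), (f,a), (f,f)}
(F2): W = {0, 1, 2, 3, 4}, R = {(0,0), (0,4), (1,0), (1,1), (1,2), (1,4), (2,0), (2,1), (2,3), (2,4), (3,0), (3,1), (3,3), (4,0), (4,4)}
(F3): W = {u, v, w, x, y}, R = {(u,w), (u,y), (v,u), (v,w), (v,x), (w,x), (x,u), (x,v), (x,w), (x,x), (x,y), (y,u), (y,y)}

The schema corresponds to density: \forall x \forall y (Rxy \to \exists z (Rxz \wedge Rzy)).
(F1): fails — Red but no z with Rez and Rzd.
(F2): holds.
(F3): fails — Ruw but no z with Ruz and Rzw.
Valid on: (F2).

(F2)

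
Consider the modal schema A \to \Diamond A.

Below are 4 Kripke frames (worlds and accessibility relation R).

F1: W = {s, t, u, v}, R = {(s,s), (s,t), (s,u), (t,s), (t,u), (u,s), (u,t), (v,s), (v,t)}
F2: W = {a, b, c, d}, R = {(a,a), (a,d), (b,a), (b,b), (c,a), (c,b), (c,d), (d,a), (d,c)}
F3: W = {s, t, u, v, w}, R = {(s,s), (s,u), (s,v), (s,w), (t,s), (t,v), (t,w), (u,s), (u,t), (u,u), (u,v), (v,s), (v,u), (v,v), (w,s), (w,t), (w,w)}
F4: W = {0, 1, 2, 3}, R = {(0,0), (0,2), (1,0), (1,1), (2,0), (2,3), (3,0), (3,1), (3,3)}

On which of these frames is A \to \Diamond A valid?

none

Frame correspondent (Sahlqvist): \forall x Rxx — i.e. reflexivity.
F1: fails — world t does not see itself.
F2: fails — world c does not see itself.
F3: fails — world t does not see itself.
F4: fails — world 2 does not see itself.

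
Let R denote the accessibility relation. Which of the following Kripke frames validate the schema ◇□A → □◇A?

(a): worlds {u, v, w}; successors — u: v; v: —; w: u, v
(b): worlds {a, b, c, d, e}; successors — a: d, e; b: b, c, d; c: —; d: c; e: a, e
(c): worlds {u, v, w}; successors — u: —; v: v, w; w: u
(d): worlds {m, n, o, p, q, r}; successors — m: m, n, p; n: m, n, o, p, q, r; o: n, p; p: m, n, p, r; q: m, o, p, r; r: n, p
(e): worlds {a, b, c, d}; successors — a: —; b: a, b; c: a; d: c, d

(d)

This is the axiom for convergence; its first-order frame correspondent is ∀x ∀y ∀z (Rxy ∧ Rxz → ∃w (Ryw ∧ Rzw)).
(a): fails — Ruv and Ruv but v and v have no common successor.
(b): fails — Rae and Rad but e and d have no common successor.
(c): fails — Rvv and Rvw but v and w have no common successor.
(d): satisfies the condition.
(e): fails — Rbb and Rba but b and a have no common successor.
Valid on: (d).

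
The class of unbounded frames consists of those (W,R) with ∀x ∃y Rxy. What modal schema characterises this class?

This is seriality; the standard corresponding axiom is D: □r → ◇r.
Suppose □r→◇r is valid. At any x set V(r)=W. Then □r at x, so ◇r at x, so x has a successor.

□r → ◇r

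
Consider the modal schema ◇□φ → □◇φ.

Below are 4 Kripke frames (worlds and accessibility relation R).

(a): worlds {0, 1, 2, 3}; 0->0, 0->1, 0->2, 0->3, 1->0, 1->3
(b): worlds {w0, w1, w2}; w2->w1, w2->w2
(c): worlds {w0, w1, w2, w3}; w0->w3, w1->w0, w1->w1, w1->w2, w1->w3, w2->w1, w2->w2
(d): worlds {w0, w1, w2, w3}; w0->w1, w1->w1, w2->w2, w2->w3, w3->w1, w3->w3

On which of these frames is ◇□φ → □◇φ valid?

Frame correspondent (Sahlqvist): ∀x ∀y ∀z (Rxy ∧ Rxz → ∃w (Ryw ∧ Rzw)) — i.e. convergence.
(a): fails — R00 and R02 but 0 and 2 have no common successor.
(b): fails — Rw2w1 and Rw2w1 but w1 and w1 have no common successor.
(c): fails — Rw0w3 and Rw0w3 but w3 and w3 have no common successor.
(d): ✓.

(d)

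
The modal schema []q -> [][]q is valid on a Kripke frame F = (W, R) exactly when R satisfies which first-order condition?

This is the 4 axiom.
It corresponds to transitivity: forall x forall y forall z (Rxy & Ryz -> Rxz).

transitivity: forall x forall y forall z (Rxy & Ryz -> Rxz)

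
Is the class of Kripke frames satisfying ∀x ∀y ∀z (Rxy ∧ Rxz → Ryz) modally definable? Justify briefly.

Yes, by ◇r → □◇r

The condition is the Euclidean property. A defining modal formula is ◇r → □◇r.
Suppose ◇r→□◇r is valid. Take Rxy, Rxz and set V(r)={y}. Then ◇r at x, so □◇r at x, so ◇r at z, so some w with Rzw has r; w=y, i.e. Rzy. By symmetry of the argument, Ryz.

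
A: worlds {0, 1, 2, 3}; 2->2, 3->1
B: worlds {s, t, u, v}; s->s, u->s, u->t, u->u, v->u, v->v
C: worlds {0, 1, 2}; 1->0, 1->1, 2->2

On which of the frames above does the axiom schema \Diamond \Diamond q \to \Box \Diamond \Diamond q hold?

A

Frame correspondent (Sahlqvist): \forall x \forall y \forall z ((x R^2 y \wedge xRz) \to \exists w (y = w \wedge z R^2 w)) — i.e. a generalized confluence (Geach) condition.
A: satisfies the condition.
B: fails — uR²s, uRt but no w with s=w and tR²w.
C: fails — 1R²0, 1R0 but no w with 0=w and 0R²w.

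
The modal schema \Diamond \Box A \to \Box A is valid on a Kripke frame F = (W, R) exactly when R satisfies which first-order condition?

Equivalently (dual form): ◇A → □◇A.
Suppose ◇A→□◇A is valid. Take Rxy, Rxz and set V(A)={y}. Then ◇A at x, so □◇A at x, so ◇A at z, so some w with Rzw has A; w=y, i.e. Rzy. By symmetry of the argument, Ryz.

the Euclidean property: \forall x \forall y \forall z (Rxy \wedge Rxz \to Ryz)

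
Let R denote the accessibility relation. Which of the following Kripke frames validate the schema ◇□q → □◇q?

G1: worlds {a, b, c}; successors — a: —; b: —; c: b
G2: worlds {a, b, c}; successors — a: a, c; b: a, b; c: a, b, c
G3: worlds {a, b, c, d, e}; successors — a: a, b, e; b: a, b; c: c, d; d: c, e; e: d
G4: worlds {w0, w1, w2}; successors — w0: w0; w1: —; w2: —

Frame correspondent (Sahlqvist): ∀x ∀y ∀z (Rxy ∧ Rxz → ∃w (Ryw ∧ Rzw)) — i.e. convergence.
G1: fails — Rcb and Rcb but b and b have no common successor.
G2: holds.
G3: fails — Rab and Rae but b and e have no common successor.
G4: holds.
Valid on: G2, G4.

G2, G4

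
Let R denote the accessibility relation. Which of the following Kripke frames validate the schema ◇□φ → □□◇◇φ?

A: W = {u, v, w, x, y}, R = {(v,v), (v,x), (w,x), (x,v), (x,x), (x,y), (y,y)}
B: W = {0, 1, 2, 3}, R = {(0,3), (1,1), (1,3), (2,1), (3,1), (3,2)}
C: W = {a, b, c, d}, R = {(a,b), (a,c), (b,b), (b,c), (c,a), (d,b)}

B

Frame correspondent (Sahlqvist): ∀x ∀y ∀z ((xRy ∧ xR²z) → ∃w (yRw ∧ zR²w)) — i.e. a generalized confluence (Geach) condition.
A: fails — vRv, vR²y but no t with vRt and yR²t.
B: ✓.
C: fails — aRc, aR²c but no w with cRw and cR²w.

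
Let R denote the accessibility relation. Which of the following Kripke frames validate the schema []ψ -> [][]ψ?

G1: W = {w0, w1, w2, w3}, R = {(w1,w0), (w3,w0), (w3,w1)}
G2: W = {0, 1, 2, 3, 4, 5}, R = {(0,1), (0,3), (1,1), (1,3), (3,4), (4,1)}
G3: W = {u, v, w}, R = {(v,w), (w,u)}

Frame correspondent (Sahlqvist): forall x forall y forall z (Rxy & Ryz -> Rxz) — i.e. transitivity.
G1: satisfies the condition.
G2: fails — R34 and R41 but not R31.
G3: fails — Rvw and Rwu but not Rvu.

G1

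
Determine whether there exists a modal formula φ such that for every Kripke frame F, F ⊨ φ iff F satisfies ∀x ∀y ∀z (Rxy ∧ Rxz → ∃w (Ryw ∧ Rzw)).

Definable; ◇□r → □◇r defines it

This is a Sahlqvist condition; the .2 axiom ◇□r → □◇r defines it.
Suppose ◇□r→□◇r is valid. Take Rxy, Rxz and set V(r)={w : Ryw}. Then □r at y so ◇□r at x, so □◇r at x, so ◇r at z, giving w with Rzw and Ryw.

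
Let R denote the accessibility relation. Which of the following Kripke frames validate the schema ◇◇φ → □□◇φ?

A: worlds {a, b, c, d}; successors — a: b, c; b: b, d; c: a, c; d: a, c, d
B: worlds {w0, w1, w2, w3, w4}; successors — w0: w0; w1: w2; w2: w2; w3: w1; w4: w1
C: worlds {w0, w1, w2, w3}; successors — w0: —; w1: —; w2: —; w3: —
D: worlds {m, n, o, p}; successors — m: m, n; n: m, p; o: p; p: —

This is the axiom for a generalized confluence (Geach) condition; its first-order frame correspondent is ∀x ∀y ∀z ((xR²y ∧ xR²z) → ∃w (y = w ∧ zRw)).
A: fails — aR²a, aR²a but no w with a=w and aRw.
B: holds.
C: holds.
D: fails — mR²m, mR²p but no w with m=w and pRw.

B, C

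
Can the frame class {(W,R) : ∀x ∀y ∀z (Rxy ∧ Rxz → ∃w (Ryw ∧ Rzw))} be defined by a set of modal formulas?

Definable; ◇□r → □◇r defines it

The condition is convergence. A defining modal formula is ◇□r → □◇r.
Suppose ◇□r→□◇r is valid. Take Rxy, Rxz and set V(r)={w : Ryw}. Then □r at y so ◇□r at x, so □◇r at x, so ◇r at z, giving w with Rzw and Ryw.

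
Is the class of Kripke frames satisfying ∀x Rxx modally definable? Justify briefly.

Yes: it is reflexivity, defined by the T schema □q → q.
Suppose □q→q is valid. At any x set V(q)={w : Rxw}. Then □q holds at x, so q holds at x, i.e. Rxx.

Definable; □q → q defines it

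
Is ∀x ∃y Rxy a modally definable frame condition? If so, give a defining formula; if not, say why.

This is a Sahlqvist condition; the D axiom □p → ◇p defines it.
Suppose □p→◇p is valid. At any x set V(p)=W. Then □p at x, so ◇p at x, so x has a successor.

Yes, by □p → ◇p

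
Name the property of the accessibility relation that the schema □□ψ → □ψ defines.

density: ∀x ∀y (Rxy → ∃z (Rxz ∧ Rzy))

This is the C4 axiom.
It corresponds to density: ∀x ∀y (Rxy → ∃z (Rxz ∧ Rzy)).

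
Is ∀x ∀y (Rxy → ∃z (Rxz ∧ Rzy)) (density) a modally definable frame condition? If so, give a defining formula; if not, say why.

Yes, by □□q → □q

This is a Sahlqvist condition; the C4 axiom □□q → □q defines it.
Suppose □□q→□q is valid. Take Rxy and set V(q)={w : xR²w}. Then □□q at x, so □q at x, so q at y, i.e. ∃z(Rxz∧Rzy).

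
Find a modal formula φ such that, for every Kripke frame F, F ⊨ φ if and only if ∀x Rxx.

□ψ → ψ

A defining formula is □ψ → ψ (the T axiom).
Suppose □ψ→ψ is valid. At any x set V(ψ)={w : Rxw}. Then □ψ holds at x, so ψ holds at x, i.e. Rxx.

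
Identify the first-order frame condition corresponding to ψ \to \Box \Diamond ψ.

symmetry: \forall x \forall y (Rxy \to Ryx)

Suppose ψ→□◇ψ is valid. Take Rxy and set V(ψ)={x}. Then ψ at x, so □◇ψ at x, so ◇ψ at y, so some z with Ryz has ψ; z=x, i.e. Ryx.
Conversely, on a frame with symmetry the schema holds at every world under every valuation.
So the correspondent is symmetry.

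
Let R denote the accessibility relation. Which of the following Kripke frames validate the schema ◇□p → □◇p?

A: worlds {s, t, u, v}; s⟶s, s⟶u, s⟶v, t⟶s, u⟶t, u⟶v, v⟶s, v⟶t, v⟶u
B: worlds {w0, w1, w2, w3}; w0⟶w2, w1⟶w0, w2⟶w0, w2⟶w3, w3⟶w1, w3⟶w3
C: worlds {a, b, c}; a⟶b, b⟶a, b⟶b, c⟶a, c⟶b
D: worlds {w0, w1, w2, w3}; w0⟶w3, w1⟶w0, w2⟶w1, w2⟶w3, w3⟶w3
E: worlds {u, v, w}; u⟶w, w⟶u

Frame correspondent (Sahlqvist): ∀x ∀y ∀z (Rxy ∧ Rxz → ∃w (Ryw ∧ Rzw)) — i.e. convergence.
A: fails — Rvt and Rvu but t and u have no common successor.
B: fails — Rw2w0 and Rw2w3 but w0 and w3 have no common successor.
C: ✓.
D: fails — Rw2w1 and Rw2w3 but w1 and w3 have no common successor.
E: ✓.
Valid on: C, E.

C, E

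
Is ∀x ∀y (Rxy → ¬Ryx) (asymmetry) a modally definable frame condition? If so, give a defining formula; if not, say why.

Modal frame validity is preserved under surjective bounded morphisms.
The 4-cycle (worlds 0,1,2,3 with 0→1→2→3→0) is asymmetric. Mapping every world to a single reflexive point • is a surjective bounded morphism, and the reflexive point is not asymmetric (R•• but asymmetry requires ¬R••).
So the class is not modally definable.

Not definable by any modal formula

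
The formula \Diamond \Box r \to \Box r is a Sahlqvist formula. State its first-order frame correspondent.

the Euclidean property: \forall x \forall y \forall z (Rxy \wedge Rxz \to Ryz)

This schema is equivalent to the 5 axiom ◇r → □◇r.
Its frame correspondent is the Euclidean property — \forall x \forall y \forall z (Rxy \wedge Rxz \to Ryz).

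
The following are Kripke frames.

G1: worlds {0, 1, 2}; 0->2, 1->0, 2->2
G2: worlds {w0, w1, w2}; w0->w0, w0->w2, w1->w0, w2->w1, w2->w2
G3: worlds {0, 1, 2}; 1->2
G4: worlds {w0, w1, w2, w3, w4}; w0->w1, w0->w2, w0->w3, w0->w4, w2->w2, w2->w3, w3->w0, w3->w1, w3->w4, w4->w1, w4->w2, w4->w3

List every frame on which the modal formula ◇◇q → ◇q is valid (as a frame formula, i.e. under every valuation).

The schema corresponds to transitivity: ∀x ∀y ∀z (Rxy ∧ Ryz → Rxz).
G1: fails — R10 and R02 but not R12.
G2: fails — Rw1w0 and Rw0w2 but not Rw1w2.
G3: holds.
G4: fails — Rw3w0 and Rw0w2 but not Rw3w2.
Valid on: G3.

G3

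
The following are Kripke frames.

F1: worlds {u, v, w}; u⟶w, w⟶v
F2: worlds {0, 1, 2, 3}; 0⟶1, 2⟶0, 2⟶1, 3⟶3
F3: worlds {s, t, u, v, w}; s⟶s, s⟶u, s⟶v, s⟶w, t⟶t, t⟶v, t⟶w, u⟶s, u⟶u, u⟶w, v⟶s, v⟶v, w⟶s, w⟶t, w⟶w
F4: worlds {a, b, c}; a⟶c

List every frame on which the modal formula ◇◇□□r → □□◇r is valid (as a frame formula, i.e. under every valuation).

F3, F4

This is the axiom for a generalized confluence (Geach) condition; its first-order frame correspondent is ∀x ∀y ∀z ((xR²y ∧ xR²z) → ∃w (yR²w ∧ zRw)).
F1: fails — uR²v, uR²v but no t with vR²t and vRt.
F2: fails — 2R²1, 2R²1 but no w with 1R²w and 1Rw.
F3: condition met.
F4: condition met.
Valid on: F3, F4.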